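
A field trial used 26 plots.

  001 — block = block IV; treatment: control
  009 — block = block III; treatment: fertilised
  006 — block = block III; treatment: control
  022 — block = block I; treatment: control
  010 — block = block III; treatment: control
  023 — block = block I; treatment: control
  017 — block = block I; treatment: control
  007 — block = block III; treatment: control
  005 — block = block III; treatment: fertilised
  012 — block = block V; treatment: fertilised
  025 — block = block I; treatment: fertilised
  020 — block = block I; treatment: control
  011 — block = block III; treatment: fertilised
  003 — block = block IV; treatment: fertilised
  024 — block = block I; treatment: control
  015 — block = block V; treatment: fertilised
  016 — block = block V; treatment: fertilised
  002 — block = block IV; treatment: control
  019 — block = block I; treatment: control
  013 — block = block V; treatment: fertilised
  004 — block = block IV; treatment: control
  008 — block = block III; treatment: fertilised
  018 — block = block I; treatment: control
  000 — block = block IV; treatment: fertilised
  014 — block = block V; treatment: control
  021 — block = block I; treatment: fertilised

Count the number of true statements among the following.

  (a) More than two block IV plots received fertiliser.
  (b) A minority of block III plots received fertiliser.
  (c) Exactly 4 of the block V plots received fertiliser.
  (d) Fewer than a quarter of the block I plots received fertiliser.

(a) block IV: |A| = 5, |A ∩ B| = 2; needs |A ∩ B| > 2 — false.
(b) block III: |A| = 7, |A ∩ B| = 4; needs |A ∩ B| < |A ∖ B| — false.
(c) block V: |A| = 5, |A ∩ B| = 4; needs |A ∩ B| = 4 — true.
(d) block I: |A| = 9, |A ∩ B| = 2; needs |A ∩ B| / |A| < 1/4 — true.

2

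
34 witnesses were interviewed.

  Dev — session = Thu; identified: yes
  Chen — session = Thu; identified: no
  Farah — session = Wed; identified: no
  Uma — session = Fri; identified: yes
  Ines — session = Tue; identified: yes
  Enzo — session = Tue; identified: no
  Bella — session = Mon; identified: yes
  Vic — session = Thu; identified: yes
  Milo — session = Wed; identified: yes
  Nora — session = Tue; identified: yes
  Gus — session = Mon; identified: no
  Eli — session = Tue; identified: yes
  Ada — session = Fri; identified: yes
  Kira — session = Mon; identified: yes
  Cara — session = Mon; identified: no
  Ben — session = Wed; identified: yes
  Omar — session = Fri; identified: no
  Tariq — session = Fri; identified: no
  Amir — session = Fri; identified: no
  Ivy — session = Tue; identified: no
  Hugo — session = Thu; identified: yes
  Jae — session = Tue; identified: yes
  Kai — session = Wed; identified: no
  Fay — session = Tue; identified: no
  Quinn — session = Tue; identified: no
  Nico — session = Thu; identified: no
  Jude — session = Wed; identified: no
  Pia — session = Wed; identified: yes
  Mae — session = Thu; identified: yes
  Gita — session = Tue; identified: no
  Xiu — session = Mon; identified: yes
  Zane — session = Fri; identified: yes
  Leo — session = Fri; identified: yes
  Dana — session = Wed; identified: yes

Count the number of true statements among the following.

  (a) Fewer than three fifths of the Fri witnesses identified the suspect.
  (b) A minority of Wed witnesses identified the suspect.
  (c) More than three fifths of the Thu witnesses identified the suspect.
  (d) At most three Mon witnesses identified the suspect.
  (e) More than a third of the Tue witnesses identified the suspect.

(a) Fri: |A| = 7, |A ∩ B| = 4; needs |A ∩ B| / |A| < 3/5 — true.
(b) Wed: |A| = 7, |A ∩ B| = 4; needs |A ∩ B| < |A ∖ B| — false.
(c) Thu: |A| = 6, |A ∩ B| = 4; needs |A ∩ B| / |A| > 3/5 — true.
(d) Mon: |A| = 5, |A ∩ B| = 3; needs |A ∩ B| ≤ 3 — true.
(e) Tue: |A| = 9, |A ∩ B| = 4; needs |A ∩ B| / |A| > 1/3 — true.

4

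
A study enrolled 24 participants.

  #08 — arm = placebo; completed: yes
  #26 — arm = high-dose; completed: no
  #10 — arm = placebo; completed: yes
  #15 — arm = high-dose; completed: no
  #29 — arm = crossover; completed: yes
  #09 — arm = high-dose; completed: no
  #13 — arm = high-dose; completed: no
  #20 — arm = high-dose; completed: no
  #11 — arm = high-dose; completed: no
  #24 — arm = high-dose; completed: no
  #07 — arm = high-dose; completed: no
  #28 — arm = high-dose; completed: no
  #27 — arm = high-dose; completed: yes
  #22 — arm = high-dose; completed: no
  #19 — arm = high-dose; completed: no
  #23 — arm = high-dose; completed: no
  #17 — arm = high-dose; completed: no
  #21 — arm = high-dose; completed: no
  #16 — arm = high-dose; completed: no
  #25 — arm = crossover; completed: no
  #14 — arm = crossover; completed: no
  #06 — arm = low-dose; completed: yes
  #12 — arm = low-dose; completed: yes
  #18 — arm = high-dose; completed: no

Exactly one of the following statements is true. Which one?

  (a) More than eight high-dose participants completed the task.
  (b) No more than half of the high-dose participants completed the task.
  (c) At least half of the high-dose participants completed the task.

|A| = 17, |A ∩ B| = 1, |A ∖ B| = 16.
(a) requires |A ∩ B| > 8: false.
(b) requires |A ∩ B| ≤ |A ∖ B|: true.
(c) requires |A ∩ B| ≥ |A ∖ B|: false.

(b)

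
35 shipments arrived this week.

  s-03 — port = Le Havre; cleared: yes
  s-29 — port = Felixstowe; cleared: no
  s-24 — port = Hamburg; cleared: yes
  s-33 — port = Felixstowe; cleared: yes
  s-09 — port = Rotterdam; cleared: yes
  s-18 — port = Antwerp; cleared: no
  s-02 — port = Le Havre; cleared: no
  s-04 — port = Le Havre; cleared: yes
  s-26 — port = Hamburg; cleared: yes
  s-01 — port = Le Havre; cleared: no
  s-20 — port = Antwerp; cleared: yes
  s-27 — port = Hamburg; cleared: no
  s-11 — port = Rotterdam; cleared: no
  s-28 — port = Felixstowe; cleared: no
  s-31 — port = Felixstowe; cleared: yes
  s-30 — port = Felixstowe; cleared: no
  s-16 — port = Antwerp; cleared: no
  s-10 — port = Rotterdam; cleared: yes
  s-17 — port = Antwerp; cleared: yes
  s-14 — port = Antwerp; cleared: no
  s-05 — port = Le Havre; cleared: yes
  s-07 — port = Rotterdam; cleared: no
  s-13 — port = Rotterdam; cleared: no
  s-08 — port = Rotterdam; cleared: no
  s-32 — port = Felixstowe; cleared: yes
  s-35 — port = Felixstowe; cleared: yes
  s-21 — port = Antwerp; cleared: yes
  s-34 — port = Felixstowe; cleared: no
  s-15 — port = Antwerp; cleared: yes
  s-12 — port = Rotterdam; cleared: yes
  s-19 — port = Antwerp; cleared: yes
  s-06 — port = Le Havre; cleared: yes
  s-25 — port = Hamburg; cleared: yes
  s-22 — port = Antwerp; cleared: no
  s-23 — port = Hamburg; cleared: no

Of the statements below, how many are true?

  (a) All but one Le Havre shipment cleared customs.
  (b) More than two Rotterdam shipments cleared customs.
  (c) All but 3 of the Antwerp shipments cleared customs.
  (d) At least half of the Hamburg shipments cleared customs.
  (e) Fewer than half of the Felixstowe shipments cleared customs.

2

(a) Le Havre: |A| = 6, |A ∩ B| = 4; needs |A ∖ B| = 1 — false.
(b) Rotterdam: |A| = 7, |A ∩ B| = 3; needs |A ∩ B| > 2 — true.
(c) Antwerp: |A| = 9, |A ∩ B| = 5; needs |A ∖ B| = 3 — false.
(d) Hamburg: |A| = 5, |A ∩ B| = 3; needs |A ∩ B| ≥ |A ∖ B| — true.
(e) Felixstowe: |A| = 8, |A ∩ B| = 4; needs |A ∩ B| < |A ∖ B| — false.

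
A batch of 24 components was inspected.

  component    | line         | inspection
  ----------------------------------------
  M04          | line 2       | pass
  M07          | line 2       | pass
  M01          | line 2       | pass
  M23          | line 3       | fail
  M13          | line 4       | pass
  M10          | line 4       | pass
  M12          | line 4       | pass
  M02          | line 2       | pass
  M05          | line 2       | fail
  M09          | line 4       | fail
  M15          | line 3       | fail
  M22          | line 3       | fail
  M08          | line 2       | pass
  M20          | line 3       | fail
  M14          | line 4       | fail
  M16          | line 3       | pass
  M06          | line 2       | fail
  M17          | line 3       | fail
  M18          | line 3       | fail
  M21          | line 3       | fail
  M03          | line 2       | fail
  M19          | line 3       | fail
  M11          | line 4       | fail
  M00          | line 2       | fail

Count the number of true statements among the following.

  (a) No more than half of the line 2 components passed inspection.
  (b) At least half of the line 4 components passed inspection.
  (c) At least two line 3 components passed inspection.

(a) line 2: |A| = 9, |A ∩ B| = 5; needs |A ∩ B| ≤ |A ∖ B| — false.
(b) line 4: |A| = 6, |A ∩ B| = 3; needs |A ∩ B| ≥ |A ∖ B| — true.
(c) line 3: |A| = 9, |A ∩ B| = 1; needs |A ∩ B| ≥ 2 — false.

1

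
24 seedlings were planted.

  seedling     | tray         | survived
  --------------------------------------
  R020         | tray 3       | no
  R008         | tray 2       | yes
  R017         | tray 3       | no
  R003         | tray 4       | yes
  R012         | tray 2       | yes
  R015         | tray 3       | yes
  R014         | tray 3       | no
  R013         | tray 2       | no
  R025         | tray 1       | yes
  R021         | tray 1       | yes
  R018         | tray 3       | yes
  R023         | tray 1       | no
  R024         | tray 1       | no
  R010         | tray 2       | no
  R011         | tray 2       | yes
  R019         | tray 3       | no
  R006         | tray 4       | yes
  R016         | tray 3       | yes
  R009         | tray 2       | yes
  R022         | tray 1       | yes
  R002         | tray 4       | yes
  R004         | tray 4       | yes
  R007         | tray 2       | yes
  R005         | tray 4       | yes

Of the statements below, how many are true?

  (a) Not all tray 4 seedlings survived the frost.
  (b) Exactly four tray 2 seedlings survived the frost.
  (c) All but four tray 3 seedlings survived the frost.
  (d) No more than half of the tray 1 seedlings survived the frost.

(a) tray 4: |A| = 5, |A ∩ B| = 5; needs A ⊄ B (|A ∖ B| ≥ 1) — false.
(b) tray 2: |A| = 7, |A ∩ B| = 5; needs |A ∩ B| = 4 — false.
(c) tray 3: |A| = 7, |A ∩ B| = 3; needs |A ∖ B| = 4 — true.
(d) tray 1: |A| = 5, |A ∩ B| = 3; needs |A ∩ B| ≤ |A ∖ B| — false.

1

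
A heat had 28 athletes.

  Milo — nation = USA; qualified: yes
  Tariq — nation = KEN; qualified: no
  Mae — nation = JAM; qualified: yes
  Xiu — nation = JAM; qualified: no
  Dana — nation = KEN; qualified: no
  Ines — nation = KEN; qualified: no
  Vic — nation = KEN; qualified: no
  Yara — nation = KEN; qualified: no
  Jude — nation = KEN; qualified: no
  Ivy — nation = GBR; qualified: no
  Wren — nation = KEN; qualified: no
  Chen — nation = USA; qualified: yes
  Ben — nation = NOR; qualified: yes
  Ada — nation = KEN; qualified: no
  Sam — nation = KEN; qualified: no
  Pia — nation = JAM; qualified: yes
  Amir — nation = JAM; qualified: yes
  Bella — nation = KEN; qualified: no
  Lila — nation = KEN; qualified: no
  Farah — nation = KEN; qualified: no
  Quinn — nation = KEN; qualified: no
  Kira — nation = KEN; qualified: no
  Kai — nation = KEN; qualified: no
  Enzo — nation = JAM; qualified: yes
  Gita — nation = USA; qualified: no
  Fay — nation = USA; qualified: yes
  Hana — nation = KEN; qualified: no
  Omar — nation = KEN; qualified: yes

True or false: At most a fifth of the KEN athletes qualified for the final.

True

Truth condition: |A ∩ B| / |A| ≤ 1/5.
|A| = 17, |A ∩ B| = 1, |A ∖ B| = 16.
|A ∩ B|/|A| = 1/17, so the statement is true.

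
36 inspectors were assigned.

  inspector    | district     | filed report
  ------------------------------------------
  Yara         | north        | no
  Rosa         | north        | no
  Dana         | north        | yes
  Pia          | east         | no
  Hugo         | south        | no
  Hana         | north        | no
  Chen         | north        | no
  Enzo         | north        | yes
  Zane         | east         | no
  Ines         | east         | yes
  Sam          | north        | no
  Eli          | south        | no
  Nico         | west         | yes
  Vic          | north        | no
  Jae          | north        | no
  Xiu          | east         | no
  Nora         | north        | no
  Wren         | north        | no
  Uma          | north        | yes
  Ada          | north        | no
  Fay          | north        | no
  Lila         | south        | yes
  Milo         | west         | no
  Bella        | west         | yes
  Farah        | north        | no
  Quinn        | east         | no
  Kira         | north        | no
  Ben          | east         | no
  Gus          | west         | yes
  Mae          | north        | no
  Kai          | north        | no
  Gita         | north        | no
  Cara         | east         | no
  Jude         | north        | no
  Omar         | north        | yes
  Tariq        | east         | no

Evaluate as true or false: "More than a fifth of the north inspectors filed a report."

False

'More than a fifth of the north inspectors filed a report' holds iff |A ∩ B| / |A| > 1/5.
|A| = 21, |A ∩ B| = 4, |A ∖ B| = 17.
|A ∩ B|/|A| = 4/21, so the statement is false.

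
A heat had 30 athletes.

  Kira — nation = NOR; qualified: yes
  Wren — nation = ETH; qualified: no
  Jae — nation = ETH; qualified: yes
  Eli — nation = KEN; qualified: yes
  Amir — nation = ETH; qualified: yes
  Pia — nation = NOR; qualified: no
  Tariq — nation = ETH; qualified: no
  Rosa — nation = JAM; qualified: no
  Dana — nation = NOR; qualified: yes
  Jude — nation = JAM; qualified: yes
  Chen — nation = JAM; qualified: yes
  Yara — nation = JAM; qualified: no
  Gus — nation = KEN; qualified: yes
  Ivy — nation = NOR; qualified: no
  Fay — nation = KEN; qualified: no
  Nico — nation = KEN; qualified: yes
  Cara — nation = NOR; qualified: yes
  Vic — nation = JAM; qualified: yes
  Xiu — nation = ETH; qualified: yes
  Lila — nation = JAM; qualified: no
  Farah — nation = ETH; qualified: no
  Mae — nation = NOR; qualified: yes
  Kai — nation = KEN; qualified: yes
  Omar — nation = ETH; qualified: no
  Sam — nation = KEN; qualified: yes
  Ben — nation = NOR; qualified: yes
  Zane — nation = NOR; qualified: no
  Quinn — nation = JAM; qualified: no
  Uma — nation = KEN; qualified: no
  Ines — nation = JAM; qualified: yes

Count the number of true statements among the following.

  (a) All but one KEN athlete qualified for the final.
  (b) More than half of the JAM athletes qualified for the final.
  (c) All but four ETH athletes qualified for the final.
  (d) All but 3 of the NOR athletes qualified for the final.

(a) KEN: |A| = 7, |A ∩ B| = 5; needs |A ∖ B| = 1 — false.
(b) JAM: |A| = 8, |A ∩ B| = 4; needs |A ∩ B| > |A ∖ B| — false.
(c) ETH: |A| = 7, |A ∩ B| = 3; needs |A ∖ B| = 4 — true.
(d) NOR: |A| = 8, |A ∩ B| = 5; needs |A ∖ B| = 3 — true.

2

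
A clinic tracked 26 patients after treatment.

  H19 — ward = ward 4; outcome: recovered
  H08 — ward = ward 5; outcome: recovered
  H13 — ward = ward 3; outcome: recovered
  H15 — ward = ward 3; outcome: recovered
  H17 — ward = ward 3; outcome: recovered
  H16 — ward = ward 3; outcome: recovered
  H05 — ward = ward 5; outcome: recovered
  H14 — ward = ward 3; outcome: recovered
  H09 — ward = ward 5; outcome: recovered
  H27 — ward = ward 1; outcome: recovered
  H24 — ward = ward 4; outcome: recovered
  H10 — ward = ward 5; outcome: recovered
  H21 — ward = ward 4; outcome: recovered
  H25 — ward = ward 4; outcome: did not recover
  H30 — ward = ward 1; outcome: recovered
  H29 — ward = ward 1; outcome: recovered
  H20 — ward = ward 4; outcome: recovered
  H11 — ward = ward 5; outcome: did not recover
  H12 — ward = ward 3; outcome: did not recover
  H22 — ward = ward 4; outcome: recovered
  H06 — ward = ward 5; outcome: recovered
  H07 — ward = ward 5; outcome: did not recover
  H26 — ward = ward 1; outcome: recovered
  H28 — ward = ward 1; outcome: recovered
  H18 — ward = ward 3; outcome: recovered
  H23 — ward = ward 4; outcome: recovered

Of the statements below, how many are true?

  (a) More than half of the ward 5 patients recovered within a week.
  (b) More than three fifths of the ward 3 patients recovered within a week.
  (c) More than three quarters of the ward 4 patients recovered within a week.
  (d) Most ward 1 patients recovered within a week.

(a) ward 5: |A| = 7, |A ∩ B| = 5; needs |A ∩ B| > |A ∖ B| — true.
(b) ward 3: |A| = 7, |A ∩ B| = 6; needs |A ∩ B| / |A| > 3/5 — true.
(c) ward 4: |A| = 7, |A ∩ B| = 6; needs |A ∩ B| / |A| > 3/4 — true.
(d) ward 1: |A| = 5, |A ∩ B| = 5; needs |A ∩ B| > |A ∖ B| — true.

4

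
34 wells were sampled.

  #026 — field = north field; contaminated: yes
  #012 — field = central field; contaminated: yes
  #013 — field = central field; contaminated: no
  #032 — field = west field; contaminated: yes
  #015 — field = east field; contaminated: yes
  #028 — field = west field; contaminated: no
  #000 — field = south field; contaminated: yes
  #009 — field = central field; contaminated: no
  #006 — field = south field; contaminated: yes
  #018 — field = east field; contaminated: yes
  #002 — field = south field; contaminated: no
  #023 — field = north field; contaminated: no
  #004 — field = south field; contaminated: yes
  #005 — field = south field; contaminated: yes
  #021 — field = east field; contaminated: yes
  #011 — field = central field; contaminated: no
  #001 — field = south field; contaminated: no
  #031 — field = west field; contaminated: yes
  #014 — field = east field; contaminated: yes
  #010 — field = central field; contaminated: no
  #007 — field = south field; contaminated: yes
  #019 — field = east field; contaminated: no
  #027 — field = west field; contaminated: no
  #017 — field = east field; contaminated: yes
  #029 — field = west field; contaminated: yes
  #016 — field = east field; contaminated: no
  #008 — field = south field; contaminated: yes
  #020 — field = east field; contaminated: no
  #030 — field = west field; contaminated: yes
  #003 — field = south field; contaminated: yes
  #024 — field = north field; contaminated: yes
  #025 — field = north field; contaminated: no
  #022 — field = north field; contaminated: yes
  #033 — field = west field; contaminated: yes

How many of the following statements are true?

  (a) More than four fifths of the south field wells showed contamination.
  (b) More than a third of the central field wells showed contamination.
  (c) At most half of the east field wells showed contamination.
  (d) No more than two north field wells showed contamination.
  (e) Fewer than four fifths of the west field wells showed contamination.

1

(a) south field: |A| = 9, |A ∩ B| = 7; needs |A ∩ B| / |A| > 4/5 — false.
(b) central field: |A| = 5, |A ∩ B| = 1; needs |A ∩ B| / |A| > 1/3 — false.
(c) east field: |A| = 8, |A ∩ B| = 5; needs |A ∩ B| ≤ |A ∖ B| — false.
(d) north field: |A| = 5, |A ∩ B| = 3; needs |A ∩ B| ≤ 2 — false.
(e) west field: |A| = 7, |A ∩ B| = 5; needs |A ∩ B| / |A| < 4/5 — true.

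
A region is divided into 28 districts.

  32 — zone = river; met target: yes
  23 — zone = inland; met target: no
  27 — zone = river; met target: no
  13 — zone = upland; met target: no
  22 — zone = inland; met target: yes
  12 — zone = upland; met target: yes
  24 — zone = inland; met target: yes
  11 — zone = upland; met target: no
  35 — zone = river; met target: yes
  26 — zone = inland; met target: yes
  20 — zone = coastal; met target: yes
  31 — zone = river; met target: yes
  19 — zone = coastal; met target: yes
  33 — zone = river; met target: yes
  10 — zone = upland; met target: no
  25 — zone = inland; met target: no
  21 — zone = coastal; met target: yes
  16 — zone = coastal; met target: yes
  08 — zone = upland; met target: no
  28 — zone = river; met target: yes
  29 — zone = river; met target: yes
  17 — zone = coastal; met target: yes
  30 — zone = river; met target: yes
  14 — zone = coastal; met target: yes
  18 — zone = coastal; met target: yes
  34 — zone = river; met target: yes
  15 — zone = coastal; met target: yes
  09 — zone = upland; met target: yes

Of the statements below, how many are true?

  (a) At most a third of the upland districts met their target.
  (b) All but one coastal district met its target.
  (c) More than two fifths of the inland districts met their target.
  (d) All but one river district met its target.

3

(a) upland: |A| = 6, |A ∩ B| = 2; needs |A ∩ B| / |A| ≤ 1/3 — true.
(b) coastal: |A| = 8, |A ∩ B| = 8; needs |A ∖ B| = 1 — false.
(c) inland: |A| = 5, |A ∩ B| = 3; needs |A ∩ B| / |A| > 2/5 — true.
(d) river: |A| = 9, |A ∩ B| = 8; needs |A ∖ B| = 1 — true.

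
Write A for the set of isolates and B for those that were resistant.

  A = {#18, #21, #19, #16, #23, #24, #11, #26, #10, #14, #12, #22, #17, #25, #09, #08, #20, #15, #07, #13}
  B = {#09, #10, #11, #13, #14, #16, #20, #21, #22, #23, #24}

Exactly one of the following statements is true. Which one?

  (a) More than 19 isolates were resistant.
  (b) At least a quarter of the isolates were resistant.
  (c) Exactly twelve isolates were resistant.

(b)

|A| = 20, |A ∩ B| = 11, |A ∖ B| = 9.
(a) requires |A ∩ B| > 19: false.
(b) requires |A ∩ B| / |A| ≥ 1/4: true.
(c) requires |A ∩ B| = 12: false.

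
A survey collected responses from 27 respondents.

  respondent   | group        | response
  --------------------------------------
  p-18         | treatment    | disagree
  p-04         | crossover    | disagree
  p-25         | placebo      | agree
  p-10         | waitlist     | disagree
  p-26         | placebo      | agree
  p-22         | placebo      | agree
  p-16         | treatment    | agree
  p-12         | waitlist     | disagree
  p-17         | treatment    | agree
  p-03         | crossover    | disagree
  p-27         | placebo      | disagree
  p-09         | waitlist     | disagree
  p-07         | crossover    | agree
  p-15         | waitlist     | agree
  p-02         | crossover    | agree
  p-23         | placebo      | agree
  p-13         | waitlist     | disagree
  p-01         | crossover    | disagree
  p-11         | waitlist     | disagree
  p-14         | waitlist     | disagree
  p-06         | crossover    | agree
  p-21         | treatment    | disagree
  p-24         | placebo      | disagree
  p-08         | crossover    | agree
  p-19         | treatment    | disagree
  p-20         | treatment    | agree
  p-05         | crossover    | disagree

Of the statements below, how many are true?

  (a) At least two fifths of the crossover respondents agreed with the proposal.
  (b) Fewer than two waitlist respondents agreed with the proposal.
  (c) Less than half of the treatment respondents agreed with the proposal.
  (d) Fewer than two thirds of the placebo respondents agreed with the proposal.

2

(a) crossover: |A| = 8, |A ∩ B| = 4; needs |A ∩ B| / |A| ≥ 2/5 — true.
(b) waitlist: |A| = 7, |A ∩ B| = 1; needs |A ∩ B| < 2 — true.
(c) treatment: |A| = 6, |A ∩ B| = 3; needs |A ∩ B| < |A ∖ B| — false.
(d) placebo: |A| = 6, |A ∩ B| = 4; needs |A ∩ B| / |A| < 2/3 — false.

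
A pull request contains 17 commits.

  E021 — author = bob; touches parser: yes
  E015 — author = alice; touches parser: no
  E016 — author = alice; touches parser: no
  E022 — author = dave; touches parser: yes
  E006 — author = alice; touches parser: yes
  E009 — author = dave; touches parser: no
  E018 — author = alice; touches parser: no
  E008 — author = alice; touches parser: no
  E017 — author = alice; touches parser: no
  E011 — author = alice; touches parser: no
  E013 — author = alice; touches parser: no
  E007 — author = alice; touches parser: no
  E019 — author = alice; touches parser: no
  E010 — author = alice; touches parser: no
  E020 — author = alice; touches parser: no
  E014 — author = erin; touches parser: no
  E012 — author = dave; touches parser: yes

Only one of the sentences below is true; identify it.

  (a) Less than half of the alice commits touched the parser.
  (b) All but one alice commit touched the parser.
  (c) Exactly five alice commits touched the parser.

|A| = 12, |A ∩ B| = 1, |A ∖ B| = 11.
(a) requires |A ∩ B| < |A ∖ B|: true.
(b) requires |A ∖ B| = 1: false.
(c) requires |A ∩ B| = 5: false.

(a)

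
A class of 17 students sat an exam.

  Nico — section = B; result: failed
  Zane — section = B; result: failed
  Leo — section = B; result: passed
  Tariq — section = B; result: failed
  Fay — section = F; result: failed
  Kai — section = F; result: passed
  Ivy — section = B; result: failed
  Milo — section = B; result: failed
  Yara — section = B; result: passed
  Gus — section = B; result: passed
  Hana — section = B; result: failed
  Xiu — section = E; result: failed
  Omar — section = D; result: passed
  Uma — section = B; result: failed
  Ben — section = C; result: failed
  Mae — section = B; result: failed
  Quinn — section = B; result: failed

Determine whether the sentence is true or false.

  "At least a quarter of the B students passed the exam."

True

Truth condition: |A ∩ B| / |A| ≥ 1/4.
A (the restrictor) = {Nico, Zane, Leo, Tariq, Ivy, Milo, Yara, Gus, Hana, Uma, Mae, Quinn}, |A| = 12.
A ∩ B = {Leo, Yara, Gus}, so |A ∩ B| = 3.
A ∖ B = {Nico, Zane, Tariq, Ivy, Milo, Hana, Uma, Mae, Quinn}, so |A ∖ B| = 9.
|A ∩ B|/|A| = 3/12, so the statement is true.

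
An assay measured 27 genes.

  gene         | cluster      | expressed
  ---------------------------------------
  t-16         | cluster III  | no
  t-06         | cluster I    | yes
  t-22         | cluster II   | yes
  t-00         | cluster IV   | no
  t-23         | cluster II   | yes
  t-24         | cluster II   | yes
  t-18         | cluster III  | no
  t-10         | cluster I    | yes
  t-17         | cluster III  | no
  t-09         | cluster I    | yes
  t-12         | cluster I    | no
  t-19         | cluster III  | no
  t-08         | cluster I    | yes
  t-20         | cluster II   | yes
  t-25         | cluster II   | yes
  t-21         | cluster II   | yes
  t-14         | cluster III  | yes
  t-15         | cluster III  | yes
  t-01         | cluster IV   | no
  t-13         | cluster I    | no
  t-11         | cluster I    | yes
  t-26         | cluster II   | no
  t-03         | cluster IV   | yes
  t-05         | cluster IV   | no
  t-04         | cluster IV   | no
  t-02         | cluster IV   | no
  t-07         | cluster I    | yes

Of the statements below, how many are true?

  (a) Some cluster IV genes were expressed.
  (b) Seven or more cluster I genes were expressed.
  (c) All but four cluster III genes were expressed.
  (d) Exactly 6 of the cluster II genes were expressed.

(a) cluster IV: |A| = 6, |A ∩ B| = 1; needs A ∩ B ≠ ∅ (|A ∩ B| ≥ 1) — true.
(b) cluster I: |A| = 8, |A ∩ B| = 6; needs |A ∩ B| ≥ 7 — false.
(c) cluster III: |A| = 6, |A ∩ B| = 2; needs |A ∖ B| = 4 — true.
(d) cluster II: |A| = 7, |A ∩ B| = 6; needs |A ∩ B| = 6 — true.

3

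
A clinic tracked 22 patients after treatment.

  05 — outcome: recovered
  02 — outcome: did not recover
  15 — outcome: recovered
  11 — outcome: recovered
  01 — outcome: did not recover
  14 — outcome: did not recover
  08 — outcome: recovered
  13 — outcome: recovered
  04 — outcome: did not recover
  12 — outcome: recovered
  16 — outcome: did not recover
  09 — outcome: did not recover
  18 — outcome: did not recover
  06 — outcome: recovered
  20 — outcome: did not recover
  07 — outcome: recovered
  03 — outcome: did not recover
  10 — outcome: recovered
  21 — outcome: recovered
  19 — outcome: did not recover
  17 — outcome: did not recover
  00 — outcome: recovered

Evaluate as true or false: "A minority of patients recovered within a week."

False

The determiner here denotes the relation: |A ∩ B| < |A ∖ B|.
|A| = 22, |A ∩ B| = 11, |A ∖ B| = 11.
11 = 11, so the statement is false.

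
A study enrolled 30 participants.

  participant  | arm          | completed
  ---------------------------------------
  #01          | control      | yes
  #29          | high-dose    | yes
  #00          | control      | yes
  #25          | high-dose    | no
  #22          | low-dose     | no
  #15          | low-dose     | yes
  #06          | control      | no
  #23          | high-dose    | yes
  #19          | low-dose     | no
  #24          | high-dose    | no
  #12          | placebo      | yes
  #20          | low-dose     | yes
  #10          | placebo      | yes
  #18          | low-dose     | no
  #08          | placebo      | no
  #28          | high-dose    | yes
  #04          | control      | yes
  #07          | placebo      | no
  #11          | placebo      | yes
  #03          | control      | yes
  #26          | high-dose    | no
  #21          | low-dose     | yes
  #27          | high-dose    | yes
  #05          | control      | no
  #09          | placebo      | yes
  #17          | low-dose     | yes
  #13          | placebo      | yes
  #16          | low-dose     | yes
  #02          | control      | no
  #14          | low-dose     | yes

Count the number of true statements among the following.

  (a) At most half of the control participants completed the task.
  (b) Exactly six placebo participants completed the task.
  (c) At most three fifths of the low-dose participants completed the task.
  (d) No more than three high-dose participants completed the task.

(a) control: |A| = 7, |A ∩ B| = 4; needs |A ∩ B| ≤ |A ∖ B| — false.
(b) placebo: |A| = 7, |A ∩ B| = 5; needs |A ∩ B| = 6 — false.
(c) low-dose: |A| = 9, |A ∩ B| = 6; needs |A ∩ B| / |A| ≤ 3/5 — false.
(d) high-dose: |A| = 7, |A ∩ B| = 4; needs |A ∩ B| ≤ 3 — false.

0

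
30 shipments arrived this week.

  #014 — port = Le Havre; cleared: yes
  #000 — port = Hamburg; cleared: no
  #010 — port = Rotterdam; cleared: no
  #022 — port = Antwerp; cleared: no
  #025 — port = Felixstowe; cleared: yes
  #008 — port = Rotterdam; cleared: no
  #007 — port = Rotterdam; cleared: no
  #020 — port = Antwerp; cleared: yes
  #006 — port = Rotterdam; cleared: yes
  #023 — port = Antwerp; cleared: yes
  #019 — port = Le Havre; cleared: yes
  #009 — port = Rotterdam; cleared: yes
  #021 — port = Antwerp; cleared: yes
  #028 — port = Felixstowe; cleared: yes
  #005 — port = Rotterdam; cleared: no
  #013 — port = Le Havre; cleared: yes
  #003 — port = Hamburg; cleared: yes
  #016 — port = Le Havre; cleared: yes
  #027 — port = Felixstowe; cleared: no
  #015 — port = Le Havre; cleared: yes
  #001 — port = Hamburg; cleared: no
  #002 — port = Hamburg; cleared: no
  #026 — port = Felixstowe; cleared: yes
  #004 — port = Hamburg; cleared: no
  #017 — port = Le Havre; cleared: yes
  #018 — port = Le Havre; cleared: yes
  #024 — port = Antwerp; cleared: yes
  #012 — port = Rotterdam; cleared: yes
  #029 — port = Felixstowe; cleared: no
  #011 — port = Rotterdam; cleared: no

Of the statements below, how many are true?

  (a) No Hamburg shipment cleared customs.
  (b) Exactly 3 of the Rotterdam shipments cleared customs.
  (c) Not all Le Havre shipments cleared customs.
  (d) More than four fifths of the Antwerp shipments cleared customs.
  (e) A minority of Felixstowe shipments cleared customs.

(a) Hamburg: |A| = 5, |A ∩ B| = 1; needs A ∩ B = ∅ (|A ∩ B| = 0) — false.
(b) Rotterdam: |A| = 8, |A ∩ B| = 3; needs |A ∩ B| = 3 — true.
(c) Le Havre: |A| = 7, |A ∩ B| = 7; needs A ⊄ B (|A ∖ B| ≥ 1) — false.
(d) Antwerp: |A| = 5, |A ∩ B| = 4; needs |A ∩ B| / |A| > 4/5 — false.
(e) Felixstowe: |A| = 5, |A ∩ B| = 3; needs |A ∩ B| < |A ∖ B| — false.

1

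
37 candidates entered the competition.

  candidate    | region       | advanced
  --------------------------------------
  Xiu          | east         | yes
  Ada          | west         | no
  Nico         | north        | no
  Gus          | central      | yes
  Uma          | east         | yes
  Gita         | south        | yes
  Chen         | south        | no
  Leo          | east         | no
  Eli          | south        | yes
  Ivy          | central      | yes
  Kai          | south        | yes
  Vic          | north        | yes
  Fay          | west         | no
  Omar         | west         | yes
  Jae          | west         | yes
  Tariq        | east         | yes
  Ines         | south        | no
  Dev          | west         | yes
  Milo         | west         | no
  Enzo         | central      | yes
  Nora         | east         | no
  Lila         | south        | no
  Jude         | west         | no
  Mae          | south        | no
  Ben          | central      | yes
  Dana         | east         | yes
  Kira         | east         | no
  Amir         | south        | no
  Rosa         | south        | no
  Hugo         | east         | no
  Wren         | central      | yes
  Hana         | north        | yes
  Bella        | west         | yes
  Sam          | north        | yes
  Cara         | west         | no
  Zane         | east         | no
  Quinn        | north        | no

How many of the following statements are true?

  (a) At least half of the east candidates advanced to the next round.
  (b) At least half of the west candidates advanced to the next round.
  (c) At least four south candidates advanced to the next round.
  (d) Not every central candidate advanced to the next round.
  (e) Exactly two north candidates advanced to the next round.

0

(a) east: |A| = 9, |A ∩ B| = 4; needs |A ∩ B| ≥ |A ∖ B| — false.
(b) west: |A| = 9, |A ∩ B| = 4; needs |A ∩ B| ≥ |A ∖ B| — false.
(c) south: |A| = 9, |A ∩ B| = 3; needs |A ∩ B| ≥ 4 — false.
(d) central: |A| = 5, |A ∩ B| = 5; needs A ⊄ B (|A ∖ B| ≥ 1) — false.
(e) north: |A| = 5, |A ∩ B| = 3; needs |A ∩ B| = 2 — false.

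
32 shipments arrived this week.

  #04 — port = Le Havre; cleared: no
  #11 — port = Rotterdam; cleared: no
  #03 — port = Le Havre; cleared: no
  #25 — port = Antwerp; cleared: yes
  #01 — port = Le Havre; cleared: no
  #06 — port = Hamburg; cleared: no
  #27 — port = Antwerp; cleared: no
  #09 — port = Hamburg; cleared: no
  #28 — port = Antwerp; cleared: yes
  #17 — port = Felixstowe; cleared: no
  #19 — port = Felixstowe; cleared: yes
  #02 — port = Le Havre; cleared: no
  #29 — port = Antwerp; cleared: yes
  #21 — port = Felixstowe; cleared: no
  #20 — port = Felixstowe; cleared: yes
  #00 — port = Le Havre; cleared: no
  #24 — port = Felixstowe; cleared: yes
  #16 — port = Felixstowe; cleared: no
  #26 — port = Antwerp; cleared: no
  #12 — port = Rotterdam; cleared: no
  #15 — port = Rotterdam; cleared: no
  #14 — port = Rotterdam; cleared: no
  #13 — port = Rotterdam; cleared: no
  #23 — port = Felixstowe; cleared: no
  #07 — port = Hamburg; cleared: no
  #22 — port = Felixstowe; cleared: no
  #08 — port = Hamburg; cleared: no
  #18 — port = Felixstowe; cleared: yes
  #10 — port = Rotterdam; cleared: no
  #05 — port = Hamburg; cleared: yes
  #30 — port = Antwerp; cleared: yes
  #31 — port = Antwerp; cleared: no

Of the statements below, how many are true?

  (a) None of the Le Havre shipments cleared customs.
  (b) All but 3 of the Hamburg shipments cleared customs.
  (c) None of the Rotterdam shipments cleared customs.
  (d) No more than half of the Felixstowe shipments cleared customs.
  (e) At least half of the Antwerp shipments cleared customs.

4

(a) Le Havre: |A| = 5, |A ∩ B| = 0; needs A ∩ B = ∅ (|A ∩ B| = 0) — true.
(b) Hamburg: |A| = 5, |A ∩ B| = 1; needs |A ∖ B| = 3 — false.
(c) Rotterdam: |A| = 6, |A ∩ B| = 0; needs A ∩ B = ∅ (|A ∩ B| = 0) — true.
(d) Felixstowe: |A| = 9, |A ∩ B| = 4; needs |A ∩ B| ≤ |A ∖ B| — true.
(e) Antwerp: |A| = 7, |A ∩ B| = 4; needs |A ∩ B| ≥ |A ∖ B| — true.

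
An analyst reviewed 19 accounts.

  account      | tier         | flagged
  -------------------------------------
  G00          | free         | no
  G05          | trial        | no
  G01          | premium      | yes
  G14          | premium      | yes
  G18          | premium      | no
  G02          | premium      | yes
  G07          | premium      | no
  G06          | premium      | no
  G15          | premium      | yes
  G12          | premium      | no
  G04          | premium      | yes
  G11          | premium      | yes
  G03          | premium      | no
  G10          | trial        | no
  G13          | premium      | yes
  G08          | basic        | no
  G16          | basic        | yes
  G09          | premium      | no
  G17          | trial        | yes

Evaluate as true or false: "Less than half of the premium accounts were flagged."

'Less than half of the premium accounts were flagged' holds iff |A ∩ B| < |A ∖ B|.
A (the restrictor) = {G01, G14, G18, G02, G07, G06, G15, G12, G04, G11, G03, G13, G09}, |A| = 13.
A ∩ B = {G01, G14, G02, G15, G04, G11, G13}, so |A ∩ B| = 7.
A ∖ B = {G18, G07, G06, G12, G03, G09}, so |A ∖ B| = 6.
7 > 6, so the statement is false.

False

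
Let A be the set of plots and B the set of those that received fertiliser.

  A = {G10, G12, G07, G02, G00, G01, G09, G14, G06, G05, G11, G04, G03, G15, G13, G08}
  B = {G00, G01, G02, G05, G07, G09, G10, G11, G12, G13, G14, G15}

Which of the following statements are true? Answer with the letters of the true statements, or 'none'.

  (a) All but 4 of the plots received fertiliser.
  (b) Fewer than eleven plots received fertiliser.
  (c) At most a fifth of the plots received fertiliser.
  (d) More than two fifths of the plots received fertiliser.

(a), (d)

|A| = 16, |A ∩ B| = 12, |A ∖ B| = 4.
(a) |A ∖ B| = 4: holds.
(b) |A ∩ B| < 11: fails.
(c) |A ∩ B| / |A| ≤ 1/5: fails.
(d) |A ∩ B| / |A| > 2/5: holds.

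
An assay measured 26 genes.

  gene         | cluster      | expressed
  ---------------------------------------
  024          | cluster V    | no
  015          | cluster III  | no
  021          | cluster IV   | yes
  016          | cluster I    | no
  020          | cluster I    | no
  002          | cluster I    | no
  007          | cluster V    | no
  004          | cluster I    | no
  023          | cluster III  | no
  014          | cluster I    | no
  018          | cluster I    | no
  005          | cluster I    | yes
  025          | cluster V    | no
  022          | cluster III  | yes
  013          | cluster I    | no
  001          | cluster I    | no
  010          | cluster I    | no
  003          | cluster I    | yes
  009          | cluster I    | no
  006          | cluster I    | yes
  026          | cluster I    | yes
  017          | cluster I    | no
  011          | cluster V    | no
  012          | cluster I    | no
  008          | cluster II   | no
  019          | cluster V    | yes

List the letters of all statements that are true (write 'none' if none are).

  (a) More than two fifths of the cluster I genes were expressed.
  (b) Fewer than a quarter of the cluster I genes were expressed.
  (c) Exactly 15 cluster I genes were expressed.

none

|A| = 16, |A ∩ B| = 4, |A ∖ B| = 12.
(a) |A ∩ B| / |A| > 2/5: fails.
(b) |A ∩ B| / |A| < 1/4: fails.
(c) |A ∩ B| = 15: fails.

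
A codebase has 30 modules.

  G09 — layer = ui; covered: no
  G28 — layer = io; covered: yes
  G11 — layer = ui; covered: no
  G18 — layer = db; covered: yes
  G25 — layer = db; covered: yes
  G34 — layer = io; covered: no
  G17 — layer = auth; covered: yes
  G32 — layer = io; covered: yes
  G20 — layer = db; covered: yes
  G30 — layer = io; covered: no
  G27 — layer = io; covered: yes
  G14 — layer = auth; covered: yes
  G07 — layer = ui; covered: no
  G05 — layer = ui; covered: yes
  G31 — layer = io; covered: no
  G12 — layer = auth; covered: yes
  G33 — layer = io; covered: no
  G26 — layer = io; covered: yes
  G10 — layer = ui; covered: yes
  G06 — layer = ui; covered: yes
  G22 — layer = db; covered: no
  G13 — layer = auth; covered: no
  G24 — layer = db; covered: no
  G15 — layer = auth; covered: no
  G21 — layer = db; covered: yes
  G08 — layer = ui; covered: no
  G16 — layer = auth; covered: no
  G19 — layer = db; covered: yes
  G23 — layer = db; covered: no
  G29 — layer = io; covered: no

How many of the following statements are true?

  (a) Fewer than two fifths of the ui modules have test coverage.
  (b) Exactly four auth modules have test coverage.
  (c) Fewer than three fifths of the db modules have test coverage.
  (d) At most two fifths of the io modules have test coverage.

0

(a) ui: |A| = 7, |A ∩ B| = 3; needs |A ∩ B| / |A| < 2/5 — false.
(b) auth: |A| = 6, |A ∩ B| = 3; needs |A ∩ B| = 4 — false.
(c) db: |A| = 8, |A ∩ B| = 5; needs |A ∩ B| / |A| < 3/5 — false.
(d) io: |A| = 9, |A ∩ B| = 4; needs |A ∩ B| / |A| ≤ 2/5 — false.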